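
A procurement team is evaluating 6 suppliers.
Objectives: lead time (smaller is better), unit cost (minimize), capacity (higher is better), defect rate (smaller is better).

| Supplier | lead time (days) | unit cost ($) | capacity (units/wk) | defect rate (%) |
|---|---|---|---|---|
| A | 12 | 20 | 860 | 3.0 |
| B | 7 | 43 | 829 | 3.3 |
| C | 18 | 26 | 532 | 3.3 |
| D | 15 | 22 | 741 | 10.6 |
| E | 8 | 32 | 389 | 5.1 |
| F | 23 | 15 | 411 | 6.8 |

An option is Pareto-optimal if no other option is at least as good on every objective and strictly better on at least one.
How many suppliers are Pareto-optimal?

A: not dominated (best capacity).
B: not dominated (best lead time).
C: dominated by A (lead time 12≤18, unit cost 20≤26, capacity 860≥532, defect rate 3.0≤3.3).
D: dominated by A (lead time 12≤15, unit cost 20≤22, capacity 860≥741, defect rate 3.0≤10.6).
E: not dominated.
F: not dominated (best unit cost).
Pareto-optimal: A, B, E, F → 4.

4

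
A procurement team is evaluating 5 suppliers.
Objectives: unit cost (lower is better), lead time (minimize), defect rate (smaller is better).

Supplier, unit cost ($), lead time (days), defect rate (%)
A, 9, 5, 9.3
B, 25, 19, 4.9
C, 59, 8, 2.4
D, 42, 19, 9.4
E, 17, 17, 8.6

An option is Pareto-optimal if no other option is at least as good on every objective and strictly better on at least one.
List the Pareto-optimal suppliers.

A: not dominated (best unit cost).
B: not dominated.
C: not dominated (best defect rate).
D: dominated by A (unit cost 9≤42, lead time 5≤19, defect rate 9.3≤9.4).
E: not dominated.

A, B, C, E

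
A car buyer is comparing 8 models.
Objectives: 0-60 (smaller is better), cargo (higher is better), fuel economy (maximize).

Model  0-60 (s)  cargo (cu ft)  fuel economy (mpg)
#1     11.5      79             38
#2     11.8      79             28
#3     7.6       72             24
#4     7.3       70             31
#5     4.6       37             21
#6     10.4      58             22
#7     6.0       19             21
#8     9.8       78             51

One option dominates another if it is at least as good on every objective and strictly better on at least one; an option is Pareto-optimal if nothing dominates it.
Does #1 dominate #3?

No

#1 vs #3: #1 is worse on 0-60 (11.5 vs 7.6), so it does not dominate #3.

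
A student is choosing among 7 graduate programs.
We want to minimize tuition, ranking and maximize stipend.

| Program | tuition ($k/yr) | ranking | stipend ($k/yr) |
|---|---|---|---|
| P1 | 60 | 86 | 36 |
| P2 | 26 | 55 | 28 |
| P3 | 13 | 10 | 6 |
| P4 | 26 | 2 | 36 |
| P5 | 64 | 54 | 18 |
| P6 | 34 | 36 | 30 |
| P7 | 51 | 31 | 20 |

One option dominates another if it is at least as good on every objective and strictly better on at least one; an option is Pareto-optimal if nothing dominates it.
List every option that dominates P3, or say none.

none

P1: worse on tuition (60 vs 13).
P2: worse on tuition (26 vs 13).
P4: worse on tuition (26 vs 13).
P5: worse on tuition (64 vs 13).
P6: worse on tuition (34 vs 13).
P7: worse on tuition (51 vs 13).
No option dominates P3.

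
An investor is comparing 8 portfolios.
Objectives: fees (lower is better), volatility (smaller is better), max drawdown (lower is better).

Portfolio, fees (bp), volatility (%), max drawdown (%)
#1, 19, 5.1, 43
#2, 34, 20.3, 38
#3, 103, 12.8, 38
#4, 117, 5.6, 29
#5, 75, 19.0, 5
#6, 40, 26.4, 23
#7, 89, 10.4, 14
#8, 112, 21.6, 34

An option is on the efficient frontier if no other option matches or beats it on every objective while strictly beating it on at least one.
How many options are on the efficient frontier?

6

#1: not dominated (best fees).
#2: not dominated.
#3: dominated by #7 (fees 89≤103, volatility 10.4≤12.8, max drawdown 14≤38).
#4: not dominated.
#5: not dominated (best max drawdown).
#6: not dominated.
#7: not dominated.
#8: dominated by #5 (fees 75≤112, volatility 19.0≤21.6, max drawdown 5≤34).
Pareto-optimal: #1, #2, #4, #5, #6, #7 → 6.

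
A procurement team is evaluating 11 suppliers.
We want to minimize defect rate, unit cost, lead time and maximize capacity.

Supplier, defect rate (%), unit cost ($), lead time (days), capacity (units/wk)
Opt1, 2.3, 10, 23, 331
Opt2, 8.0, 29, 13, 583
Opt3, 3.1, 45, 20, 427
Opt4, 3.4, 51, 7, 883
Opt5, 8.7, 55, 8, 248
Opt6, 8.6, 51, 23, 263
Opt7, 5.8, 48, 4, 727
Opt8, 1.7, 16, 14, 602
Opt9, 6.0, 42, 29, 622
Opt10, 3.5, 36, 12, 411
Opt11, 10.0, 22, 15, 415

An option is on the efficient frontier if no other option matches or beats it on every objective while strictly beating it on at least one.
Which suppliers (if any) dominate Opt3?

Opt8

Opt8: defect rate 1.7≤3.1, unit cost 16≤45, lead time 14≤20, capacity 602≥427 — dominates Opt3.
Others (Opt1, Opt2, Opt4, Opt5, Opt6, Opt7, Opt9, Opt10, Opt11) are each worse than Opt3 on at least one objective.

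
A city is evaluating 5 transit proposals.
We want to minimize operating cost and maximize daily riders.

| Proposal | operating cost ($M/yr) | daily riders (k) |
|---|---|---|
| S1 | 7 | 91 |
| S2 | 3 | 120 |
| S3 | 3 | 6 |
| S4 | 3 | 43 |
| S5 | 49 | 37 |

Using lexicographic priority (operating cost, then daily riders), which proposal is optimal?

First minimize operating cost: best is 3, kept {S2, S3, S4}.
Then maximize daily riders: best is 120, kept {S2}.

S2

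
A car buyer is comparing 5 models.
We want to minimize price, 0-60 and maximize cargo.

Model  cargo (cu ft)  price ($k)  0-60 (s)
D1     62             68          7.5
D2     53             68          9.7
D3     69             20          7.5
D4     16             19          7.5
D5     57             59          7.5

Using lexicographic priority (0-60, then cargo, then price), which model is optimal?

D3

First minimize 0-60: best is 7.5, kept {D1, D3, D4, D5}.
Then maximize cargo: best is 69, kept {D3}.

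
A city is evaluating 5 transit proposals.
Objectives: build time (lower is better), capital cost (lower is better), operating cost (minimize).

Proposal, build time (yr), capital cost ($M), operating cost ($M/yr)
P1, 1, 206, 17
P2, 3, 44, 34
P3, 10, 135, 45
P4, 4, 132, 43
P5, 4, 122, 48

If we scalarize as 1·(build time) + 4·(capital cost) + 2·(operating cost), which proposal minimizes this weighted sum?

P2

P1: 1·1 + 4·206 + 2·17 = 859
P2: 1·3 + 4·44 + 2·34 = 247
P3: 1·10 + 4·135 + 2·45 = 640
P4: 1·4 + 4·132 + 2·43 = 618
P5: 1·4 + 4·122 + 2·48 = 588
Lowest: P2 at 247.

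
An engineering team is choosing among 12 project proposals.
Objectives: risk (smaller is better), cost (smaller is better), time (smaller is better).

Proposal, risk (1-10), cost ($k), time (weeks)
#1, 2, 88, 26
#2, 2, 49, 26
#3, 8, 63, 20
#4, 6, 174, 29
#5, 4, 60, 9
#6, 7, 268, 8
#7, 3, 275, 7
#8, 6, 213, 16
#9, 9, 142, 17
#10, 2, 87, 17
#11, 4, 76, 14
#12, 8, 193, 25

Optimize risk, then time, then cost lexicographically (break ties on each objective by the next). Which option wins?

First minimize risk: best is 2, kept {#1, #2, #10}.
Then minimize time: best is 17, kept {#10}.

#10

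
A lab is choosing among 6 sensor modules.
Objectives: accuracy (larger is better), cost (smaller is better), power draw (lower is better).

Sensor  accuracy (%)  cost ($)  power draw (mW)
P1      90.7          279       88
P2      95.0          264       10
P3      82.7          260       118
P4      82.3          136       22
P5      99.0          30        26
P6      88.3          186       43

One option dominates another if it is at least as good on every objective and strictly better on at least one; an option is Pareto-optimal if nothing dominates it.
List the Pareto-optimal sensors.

P1: dominated by P2 (accuracy 95.0≥90.7, cost 264≤279, power draw 10≤88).
P2: not dominated (best power draw).
P3: dominated by P5 (accuracy 99.0≥82.7, cost 30≤260, power draw 26≤118).
P4: not dominated.
P5: not dominated (best accuracy).
P6: dominated by P5 (accuracy 99.0≥88.3, cost 30≤186, power draw 26≤43).

P2, P4, P5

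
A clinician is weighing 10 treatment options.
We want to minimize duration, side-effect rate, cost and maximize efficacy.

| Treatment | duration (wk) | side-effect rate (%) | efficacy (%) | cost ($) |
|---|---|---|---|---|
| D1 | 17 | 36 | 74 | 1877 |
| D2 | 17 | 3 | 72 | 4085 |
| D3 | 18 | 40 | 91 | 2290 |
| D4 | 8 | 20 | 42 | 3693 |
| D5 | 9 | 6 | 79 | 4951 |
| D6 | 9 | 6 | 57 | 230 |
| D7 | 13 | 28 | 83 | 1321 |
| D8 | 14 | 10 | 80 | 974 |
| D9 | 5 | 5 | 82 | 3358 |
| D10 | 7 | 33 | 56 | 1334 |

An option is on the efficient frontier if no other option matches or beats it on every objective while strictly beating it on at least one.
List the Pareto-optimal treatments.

D2, D3, D6, D7, D8, D9, D10

D1: dominated by D7 (duration 13≤17, side-effect rate 28≤36, efficacy 83≥74, cost 1321≤1877).
D2: not dominated (best side-effect rate).
D3: not dominated (best efficacy).
D4: dominated by D9 (duration 5≤8, side-effect rate 5≤20, efficacy 82≥42, cost 3358≤3693).
D5: dominated by D9 (duration 5≤9, side-effect rate 5≤6, efficacy 82≥79, cost 3358≤4951).
D6: not dominated (best cost).
D7: not dominated.
D8: not dominated.
D9: not dominated (best duration).
D10: not dominated.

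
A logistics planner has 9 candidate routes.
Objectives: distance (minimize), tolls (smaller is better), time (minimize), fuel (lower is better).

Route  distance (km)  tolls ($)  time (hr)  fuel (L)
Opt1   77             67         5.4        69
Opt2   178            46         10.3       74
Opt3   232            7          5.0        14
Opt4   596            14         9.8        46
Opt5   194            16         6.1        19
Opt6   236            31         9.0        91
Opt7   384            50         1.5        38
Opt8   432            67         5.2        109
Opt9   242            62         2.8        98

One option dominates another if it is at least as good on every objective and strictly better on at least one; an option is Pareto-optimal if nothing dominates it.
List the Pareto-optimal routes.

Opt1: not dominated (best distance).
Opt2: not dominated.
Opt3: not dominated (best tolls).
Opt4: dominated by Opt3 (distance 232≤596, tolls 7≤14, time 5.0≤9.8, fuel 14≤46).
Opt5: not dominated.
Opt6: dominated by Opt3 (distance 232≤236, tolls 7≤31, time 5.0≤9.0, fuel 14≤91).
Opt7: not dominated (best time).
Opt8: dominated by Opt3 (distance 232≤432, tolls 7≤67, time 5.0≤5.2, fuel 14≤109).
Opt9: not dominated.

Opt1, Opt2, Opt3, Opt5, Opt7, Opt9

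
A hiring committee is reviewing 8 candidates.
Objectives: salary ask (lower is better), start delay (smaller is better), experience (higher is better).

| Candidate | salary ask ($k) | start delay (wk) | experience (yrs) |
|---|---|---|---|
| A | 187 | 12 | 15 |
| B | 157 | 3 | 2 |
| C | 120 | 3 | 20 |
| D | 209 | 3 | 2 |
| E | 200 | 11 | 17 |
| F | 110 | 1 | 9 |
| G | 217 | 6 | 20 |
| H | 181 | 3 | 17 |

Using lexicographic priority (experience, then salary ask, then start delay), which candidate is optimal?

First maximize experience: best is 20, kept {C, G}.
Then minimize salary ask: best is 120, kept {C}.

C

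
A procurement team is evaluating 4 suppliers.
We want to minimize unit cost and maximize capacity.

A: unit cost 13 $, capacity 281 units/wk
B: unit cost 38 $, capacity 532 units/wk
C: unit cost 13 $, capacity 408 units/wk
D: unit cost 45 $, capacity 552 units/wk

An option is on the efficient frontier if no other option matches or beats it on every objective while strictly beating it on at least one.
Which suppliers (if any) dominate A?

C: unit cost 13≤13, capacity 408≥281 — dominates A.
Others (B, D) are each worse than A on at least one objective.

C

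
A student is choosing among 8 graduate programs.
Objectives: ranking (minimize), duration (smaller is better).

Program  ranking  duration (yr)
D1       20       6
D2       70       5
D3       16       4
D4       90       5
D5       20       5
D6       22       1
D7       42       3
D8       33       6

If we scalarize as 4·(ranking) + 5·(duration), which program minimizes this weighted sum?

D3

D1: 4·20 + 5·6 = 110
D2: 4·70 + 5·5 = 305
D3: 4·16 + 5·4 = 84
D4: 4·90 + 5·5 = 385
D5: 4·20 + 5·5 = 105
D6: 4·22 + 5·1 = 93
D7: 4·42 + 5·3 = 183
D8: 4·33 + 5·6 = 162
Lowest: D3 at 84.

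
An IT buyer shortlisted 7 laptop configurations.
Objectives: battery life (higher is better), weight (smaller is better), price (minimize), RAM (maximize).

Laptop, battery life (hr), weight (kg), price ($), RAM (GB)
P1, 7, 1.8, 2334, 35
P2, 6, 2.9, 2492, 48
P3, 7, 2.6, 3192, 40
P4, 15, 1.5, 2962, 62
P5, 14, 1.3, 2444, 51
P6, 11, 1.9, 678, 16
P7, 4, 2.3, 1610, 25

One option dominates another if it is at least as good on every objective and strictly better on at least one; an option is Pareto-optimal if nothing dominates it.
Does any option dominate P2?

Yes

P5 vs P2: battery life 14≥6, weight 1.3≤2.9, price 2444≤2492, RAM 51≥48 — P5 is at least as good on every objective and strictly better on at least one, so P5 dominates P2.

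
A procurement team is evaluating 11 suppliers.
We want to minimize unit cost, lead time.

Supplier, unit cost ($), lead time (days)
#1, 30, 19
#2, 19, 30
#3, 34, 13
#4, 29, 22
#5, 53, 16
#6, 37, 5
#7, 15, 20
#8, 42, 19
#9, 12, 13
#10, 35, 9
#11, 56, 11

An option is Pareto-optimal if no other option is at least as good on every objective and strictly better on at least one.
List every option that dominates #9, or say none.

none

#1: worse on unit cost (30 vs 12).
#2: worse on unit cost (19 vs 12).
#3: worse on unit cost (34 vs 12).
#4: worse on unit cost (29 vs 12).
#5: worse on unit cost (53 vs 12).
#6: worse on unit cost (37 vs 12).
#7: worse on unit cost (15 vs 12).
#8: worse on unit cost (42 vs 12).
#10: worse on unit cost (35 vs 12).
#11: worse on unit cost (56 vs 12).
No option dominates #9.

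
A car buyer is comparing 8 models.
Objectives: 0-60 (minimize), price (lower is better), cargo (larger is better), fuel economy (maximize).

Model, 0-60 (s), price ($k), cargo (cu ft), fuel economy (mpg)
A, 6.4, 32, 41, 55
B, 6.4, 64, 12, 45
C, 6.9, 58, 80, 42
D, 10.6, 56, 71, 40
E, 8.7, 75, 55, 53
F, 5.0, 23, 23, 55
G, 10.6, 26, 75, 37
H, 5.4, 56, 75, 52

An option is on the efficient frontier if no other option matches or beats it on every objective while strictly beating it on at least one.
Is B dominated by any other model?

A vs B: 0-60 6.4≤6.4, price 32≤64, cargo 41≥12, fuel economy 55≥45 — A is at least as good on every objective and strictly better on at least one, so A dominates B.

Yes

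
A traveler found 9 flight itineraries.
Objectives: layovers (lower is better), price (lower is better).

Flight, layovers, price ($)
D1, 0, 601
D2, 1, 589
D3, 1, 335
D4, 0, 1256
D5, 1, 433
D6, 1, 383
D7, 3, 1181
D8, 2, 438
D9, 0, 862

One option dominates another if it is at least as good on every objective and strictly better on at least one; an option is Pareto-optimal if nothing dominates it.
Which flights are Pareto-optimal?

D1: not dominated.
D2: dominated by D3 (layovers 1≤1, price 335≤589).
D3: not dominated (best price).
D4: dominated by D1 (layovers 0≤0, price 601≤1256).
D5: dominated by D3 (layovers 1≤1, price 335≤433).
D6: dominated by D3 (layovers 1≤1, price 335≤383).
D7: dominated by D1 (layovers 0≤3, price 601≤1181).
D8: dominated by D3 (layovers 1≤2, price 335≤438).
D9: dominated by D1 (layovers 0≤0, price 601≤862).

D1, D3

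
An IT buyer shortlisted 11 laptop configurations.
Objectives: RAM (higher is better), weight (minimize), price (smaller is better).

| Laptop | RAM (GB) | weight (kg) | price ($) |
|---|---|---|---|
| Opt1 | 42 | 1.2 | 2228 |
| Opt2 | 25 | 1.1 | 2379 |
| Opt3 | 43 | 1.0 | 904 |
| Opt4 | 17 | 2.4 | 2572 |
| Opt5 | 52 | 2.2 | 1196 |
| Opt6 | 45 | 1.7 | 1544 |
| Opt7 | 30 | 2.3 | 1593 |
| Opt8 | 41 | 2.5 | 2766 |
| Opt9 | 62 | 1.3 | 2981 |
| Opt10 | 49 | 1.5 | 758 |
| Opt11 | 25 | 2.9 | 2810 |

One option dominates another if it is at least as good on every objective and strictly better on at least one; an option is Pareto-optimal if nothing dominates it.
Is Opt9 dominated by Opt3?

No

Opt3 vs Opt9: Opt3 is worse on RAM (43 vs 62), so it does not dominate Opt9.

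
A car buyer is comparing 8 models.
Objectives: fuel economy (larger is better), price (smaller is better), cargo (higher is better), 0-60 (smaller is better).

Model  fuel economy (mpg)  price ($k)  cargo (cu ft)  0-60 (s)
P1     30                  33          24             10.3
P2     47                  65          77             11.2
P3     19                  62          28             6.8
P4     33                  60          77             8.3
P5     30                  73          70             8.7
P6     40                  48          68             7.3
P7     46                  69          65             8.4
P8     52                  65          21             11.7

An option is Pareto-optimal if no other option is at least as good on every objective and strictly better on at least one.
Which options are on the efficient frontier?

P1: not dominated (best price).
P2: not dominated.
P3: not dominated (best 0-60).
P4: not dominated.
P5: dominated by P4 (fuel economy 33≥30, price 60≤73, cargo 77≥70, 0-60 8.3≤8.7).
P6: not dominated.
P7: not dominated.
P8: not dominated (best fuel economy).

P1, P2, P3, P4, P6, P7, P8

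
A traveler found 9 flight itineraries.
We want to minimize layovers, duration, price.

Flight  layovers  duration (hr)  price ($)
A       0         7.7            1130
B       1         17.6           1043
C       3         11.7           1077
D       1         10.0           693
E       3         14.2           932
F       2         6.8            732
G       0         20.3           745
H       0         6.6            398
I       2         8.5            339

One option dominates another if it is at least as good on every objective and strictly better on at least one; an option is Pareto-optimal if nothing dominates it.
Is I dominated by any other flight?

No

A: worse on price (1130 vs 339).
B: worse on duration (17.6 vs 8.5).
C: worse on layovers (3 vs 2).
D: worse on duration (10.0 vs 8.5).
E: worse on layovers (3 vs 2).
F: worse on price (732 vs 339).
G: worse on duration (20.3 vs 8.5).
H: worse on price (398 vs 339).
No option is at least as good as I on every objective and strictly better on one.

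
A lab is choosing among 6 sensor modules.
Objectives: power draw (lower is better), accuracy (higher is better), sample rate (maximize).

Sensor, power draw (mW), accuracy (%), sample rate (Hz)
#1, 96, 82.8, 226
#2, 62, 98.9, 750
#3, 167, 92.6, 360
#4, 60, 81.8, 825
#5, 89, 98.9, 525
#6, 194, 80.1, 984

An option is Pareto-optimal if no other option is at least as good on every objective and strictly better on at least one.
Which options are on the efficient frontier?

#2, #4, #6

#1: dominated by #2 (power draw 62≤96, accuracy 98.9≥82.8, sample rate 750≥226).
#2: not dominated.
#3: dominated by #2 (power draw 62≤167, accuracy 98.9≥92.6, sample rate 750≥360).
#4: not dominated (best power draw).
#5: dominated by #2 (power draw 62≤89, accuracy 98.9≥98.9, sample rate 750≥525).
#6: not dominated (best sample rate).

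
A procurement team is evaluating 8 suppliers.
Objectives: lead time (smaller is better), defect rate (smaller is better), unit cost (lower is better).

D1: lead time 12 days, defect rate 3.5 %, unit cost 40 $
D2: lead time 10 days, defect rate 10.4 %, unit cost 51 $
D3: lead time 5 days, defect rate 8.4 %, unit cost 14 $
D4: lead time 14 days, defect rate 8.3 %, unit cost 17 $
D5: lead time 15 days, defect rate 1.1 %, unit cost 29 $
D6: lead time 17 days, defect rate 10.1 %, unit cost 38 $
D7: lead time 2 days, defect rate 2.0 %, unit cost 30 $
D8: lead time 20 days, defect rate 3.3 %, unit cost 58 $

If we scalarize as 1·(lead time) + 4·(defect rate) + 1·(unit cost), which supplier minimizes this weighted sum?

D7

D1: 1·12 + 4·3.5 + 1·40 = 66.0
D2: 1·10 + 4·10.4 + 1·51 = 102.6
D3: 1·5 + 4·8.4 + 1·14 = 52.6
D4: 1·14 + 4·8.3 + 1·17 = 64.2
D5: 1·15 + 4·1.1 + 1·29 = 48.4
D6: 1·17 + 4·10.1 + 1·38 = 95.4
D7: 1·2 + 4·2.0 + 1·30 = 40.0
D8: 1·20 + 4·3.3 + 1·58 = 91.2
Lowest: D7 at 40.0.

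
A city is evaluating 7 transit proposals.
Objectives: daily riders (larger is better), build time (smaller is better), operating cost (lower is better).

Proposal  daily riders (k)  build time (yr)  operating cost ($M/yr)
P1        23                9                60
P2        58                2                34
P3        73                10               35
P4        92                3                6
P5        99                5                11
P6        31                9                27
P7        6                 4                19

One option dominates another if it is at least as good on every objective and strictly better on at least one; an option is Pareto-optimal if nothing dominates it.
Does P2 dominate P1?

P2 vs P1: daily riders 58≥23, build time 2≤9, operating cost 34≤60 — P2 is at least as good on every objective with at least one strict improvement.

Yes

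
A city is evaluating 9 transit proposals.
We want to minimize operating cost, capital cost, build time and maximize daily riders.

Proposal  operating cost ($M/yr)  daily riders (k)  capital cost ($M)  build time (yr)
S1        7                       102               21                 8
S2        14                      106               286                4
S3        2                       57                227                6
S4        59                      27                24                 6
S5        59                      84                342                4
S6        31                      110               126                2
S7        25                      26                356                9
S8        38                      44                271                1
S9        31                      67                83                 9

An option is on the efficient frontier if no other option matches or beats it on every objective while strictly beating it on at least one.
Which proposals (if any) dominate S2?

none

S1: worse on daily riders (102 vs 106).
S3: worse on daily riders (57 vs 106).
S4: worse on operating cost (59 vs 14).
S5: worse on operating cost (59 vs 14).
S6: worse on operating cost (31 vs 14).
S7: worse on operating cost (25 vs 14).
S8: worse on operating cost (38 vs 14).
S9: worse on operating cost (31 vs 14).
No option dominates S2.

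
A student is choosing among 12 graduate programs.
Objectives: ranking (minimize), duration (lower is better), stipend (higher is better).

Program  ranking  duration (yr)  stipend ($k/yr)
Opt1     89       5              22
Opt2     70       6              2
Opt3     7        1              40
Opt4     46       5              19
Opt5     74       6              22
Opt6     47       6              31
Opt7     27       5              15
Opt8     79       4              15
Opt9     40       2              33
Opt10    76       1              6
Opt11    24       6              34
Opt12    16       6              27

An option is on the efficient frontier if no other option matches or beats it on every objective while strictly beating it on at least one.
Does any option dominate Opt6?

Opt3 vs Opt6: ranking 7≤47, duration 1≤6, stipend 40≥31 — Opt3 is at least as good on every objective and strictly better on at least one, so Opt3 dominates Opt6.

Yes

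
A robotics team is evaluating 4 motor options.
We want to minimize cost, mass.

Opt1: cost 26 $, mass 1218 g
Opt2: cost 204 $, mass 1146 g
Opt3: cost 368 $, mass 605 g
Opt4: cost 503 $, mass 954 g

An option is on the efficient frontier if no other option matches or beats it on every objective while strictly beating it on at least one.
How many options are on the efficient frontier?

Opt1: not dominated (best cost).
Opt2: not dominated.
Opt3: not dominated (best mass).
Opt4: dominated by Opt3 (cost 368≤503, mass 605≤954).
Pareto-optimal: Opt1, Opt2, Opt3 → 3.

3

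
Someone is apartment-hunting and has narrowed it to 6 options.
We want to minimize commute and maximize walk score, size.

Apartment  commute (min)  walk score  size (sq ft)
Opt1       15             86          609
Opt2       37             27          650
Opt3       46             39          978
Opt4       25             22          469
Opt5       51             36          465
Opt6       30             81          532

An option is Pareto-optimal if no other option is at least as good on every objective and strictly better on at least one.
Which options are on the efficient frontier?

Opt1, Opt2, Opt3

Opt1: not dominated (best commute).
Opt2: not dominated.
Opt3: not dominated (best size).
Opt4: dominated by Opt1 (commute 15≤25, walk score 86≥22, size 609≥469).
Opt5: dominated by Opt1 (commute 15≤51, walk score 86≥36, size 609≥465).
Opt6: dominated by Opt1 (commute 15≤30, walk score 86≥81, size 609≥532).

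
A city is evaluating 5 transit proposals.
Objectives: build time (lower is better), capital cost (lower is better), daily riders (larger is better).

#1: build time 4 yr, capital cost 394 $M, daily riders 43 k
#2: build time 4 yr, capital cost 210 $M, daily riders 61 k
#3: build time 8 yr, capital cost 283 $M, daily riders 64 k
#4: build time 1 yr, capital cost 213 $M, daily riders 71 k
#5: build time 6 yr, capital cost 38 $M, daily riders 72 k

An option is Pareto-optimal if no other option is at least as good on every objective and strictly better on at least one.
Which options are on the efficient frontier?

#2, #4, #5

#1: dominated by #2 (build time 4≤4, capital cost 210≤394, daily riders 61≥43).
#2: not dominated.
#3: dominated by #4 (build time 1≤8, capital cost 213≤283, daily riders 71≥64).
#4: not dominated (best build time).
#5: not dominated (best capital cost).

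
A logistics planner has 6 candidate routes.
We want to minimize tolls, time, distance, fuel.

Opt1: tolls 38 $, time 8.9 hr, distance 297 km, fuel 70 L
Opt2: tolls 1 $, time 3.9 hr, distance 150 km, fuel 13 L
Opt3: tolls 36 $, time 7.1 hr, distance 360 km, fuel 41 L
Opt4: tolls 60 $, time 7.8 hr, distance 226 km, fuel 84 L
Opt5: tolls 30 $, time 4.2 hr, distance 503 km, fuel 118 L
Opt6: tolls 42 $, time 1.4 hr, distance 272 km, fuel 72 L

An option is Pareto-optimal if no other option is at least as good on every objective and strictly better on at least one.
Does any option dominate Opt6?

Opt1: worse on time (8.9 vs 1.4).
Opt2: worse on time (3.9 vs 1.4).
Opt3: worse on time (7.1 vs 1.4).
Opt4: worse on tolls (60 vs 42).
Opt5: worse on time (4.2 vs 1.4).
No option is at least as good as Opt6 on every objective and strictly better on one.

No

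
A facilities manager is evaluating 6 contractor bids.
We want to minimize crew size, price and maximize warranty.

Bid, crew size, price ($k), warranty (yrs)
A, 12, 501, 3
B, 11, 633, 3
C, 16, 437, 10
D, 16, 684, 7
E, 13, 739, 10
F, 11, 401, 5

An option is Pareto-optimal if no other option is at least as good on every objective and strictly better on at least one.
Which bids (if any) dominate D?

C

C: crew size 16≤16, price 437≤684, warranty 10≥7 — dominates D.
Others (A, B, E, F) are each worse than D on at least one objective.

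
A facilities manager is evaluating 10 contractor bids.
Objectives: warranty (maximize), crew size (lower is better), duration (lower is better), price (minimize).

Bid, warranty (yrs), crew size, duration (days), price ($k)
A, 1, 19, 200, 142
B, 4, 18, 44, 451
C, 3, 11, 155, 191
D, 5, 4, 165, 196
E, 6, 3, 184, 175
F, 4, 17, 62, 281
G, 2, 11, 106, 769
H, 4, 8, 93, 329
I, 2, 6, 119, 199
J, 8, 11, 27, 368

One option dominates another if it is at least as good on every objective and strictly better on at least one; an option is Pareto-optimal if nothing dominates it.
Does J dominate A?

No

J vs A: J is worse on price (368 vs 142), so it does not dominate A.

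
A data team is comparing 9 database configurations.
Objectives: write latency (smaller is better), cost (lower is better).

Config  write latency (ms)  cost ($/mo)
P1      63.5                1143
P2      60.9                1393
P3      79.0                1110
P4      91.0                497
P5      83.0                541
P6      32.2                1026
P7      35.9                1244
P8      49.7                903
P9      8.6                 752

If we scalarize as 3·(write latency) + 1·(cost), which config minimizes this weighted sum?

P4

P1: 3·63.5 + 1·1143 = 1333.5
P2: 3·60.9 + 1·1393 = 1575.7
P3: 3·79.0 + 1·1110 = 1347.0
P4: 3·91.0 + 1·497 = 770.0
P5: 3·83.0 + 1·541 = 790.0
P6: 3·32.2 + 1·1026 = 1122.6
P7: 3·35.9 + 1·1244 = 1351.7
P8: 3·49.7 + 1·903 = 1052.1
P9: 3·8.6 + 1·752 = 777.8
Lowest: P4 at 770.0.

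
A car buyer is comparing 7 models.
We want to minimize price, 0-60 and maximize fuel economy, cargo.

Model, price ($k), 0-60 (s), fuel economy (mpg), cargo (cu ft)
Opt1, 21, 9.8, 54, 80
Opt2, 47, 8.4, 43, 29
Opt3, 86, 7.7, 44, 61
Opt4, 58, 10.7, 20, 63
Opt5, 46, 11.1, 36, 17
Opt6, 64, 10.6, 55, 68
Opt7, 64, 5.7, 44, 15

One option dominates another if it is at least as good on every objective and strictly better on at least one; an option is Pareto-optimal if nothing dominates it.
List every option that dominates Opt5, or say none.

Opt1: price 21≤46, 0-60 9.8≤11.1, fuel economy 54≥36, cargo 80≥17 — dominates Opt5.
Others (Opt2, Opt3, Opt4, Opt6, Opt7) are each worse than Opt5 on at least one objective.

Opt1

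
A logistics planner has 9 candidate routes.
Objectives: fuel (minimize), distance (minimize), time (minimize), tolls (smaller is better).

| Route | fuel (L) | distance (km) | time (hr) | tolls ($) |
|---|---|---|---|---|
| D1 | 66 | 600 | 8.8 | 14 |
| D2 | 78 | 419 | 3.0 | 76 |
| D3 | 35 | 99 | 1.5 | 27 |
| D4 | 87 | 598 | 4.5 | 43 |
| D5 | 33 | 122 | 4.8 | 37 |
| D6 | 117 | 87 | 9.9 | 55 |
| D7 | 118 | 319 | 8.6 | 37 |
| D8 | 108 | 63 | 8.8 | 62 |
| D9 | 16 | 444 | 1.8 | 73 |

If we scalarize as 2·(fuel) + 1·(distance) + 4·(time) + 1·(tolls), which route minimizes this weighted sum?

D3

D1: 2·66 + 1·600 + 4·8.8 + 1·14 = 781.2
D2: 2·78 + 1·419 + 4·3.0 + 1·76 = 663.0
D3: 2·35 + 1·99 + 4·1.5 + 1·27 = 202.0
D4: 2·87 + 1·598 + 4·4.5 + 1·43 = 833.0
D5: 2·33 + 1·122 + 4·4.8 + 1·37 = 244.2
D6: 2·117 + 1·87 + 4·9.9 + 1·55 = 415.6
D7: 2·118 + 1·319 + 4·8.6 + 1·37 = 626.4
D8: 2·108 + 1·63 + 4·8.8 + 1·62 = 376.2
D9: 2·16 + 1·444 + 4·1.8 + 1·73 = 556.2
Lowest: D3 at 202.0.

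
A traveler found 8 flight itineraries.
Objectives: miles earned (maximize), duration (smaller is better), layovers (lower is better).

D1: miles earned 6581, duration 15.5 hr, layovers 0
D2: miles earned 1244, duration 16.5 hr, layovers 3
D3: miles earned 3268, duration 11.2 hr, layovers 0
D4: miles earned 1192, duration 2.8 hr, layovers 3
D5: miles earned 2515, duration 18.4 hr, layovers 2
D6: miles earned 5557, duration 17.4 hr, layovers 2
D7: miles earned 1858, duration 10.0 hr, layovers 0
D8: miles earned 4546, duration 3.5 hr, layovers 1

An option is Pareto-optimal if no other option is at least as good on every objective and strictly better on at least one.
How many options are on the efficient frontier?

5

D1: not dominated (best miles earned).
D2: dominated by D1 (miles earned 6581≥1244, duration 15.5≤16.5, layovers 0≤3).
D3: not dominated.
D4: not dominated (best duration).
D5: dominated by D1 (miles earned 6581≥2515, duration 15.5≤18.4, layovers 0≤2).
D6: dominated by D1 (miles earned 6581≥5557, duration 15.5≤17.4, layovers 0≤2).
D7: not dominated.
D8: not dominated.
Pareto-optimal: D1, D3, D4, D7, D8 → 5.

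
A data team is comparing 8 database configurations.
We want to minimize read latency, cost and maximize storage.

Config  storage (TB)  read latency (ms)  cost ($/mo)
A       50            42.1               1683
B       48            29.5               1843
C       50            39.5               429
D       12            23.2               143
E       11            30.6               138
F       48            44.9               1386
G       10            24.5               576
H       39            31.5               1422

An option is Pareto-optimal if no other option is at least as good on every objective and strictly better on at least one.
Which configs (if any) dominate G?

D

D: storage 12≥10, read latency 23.2≤24.5, cost 143≤576 — dominates G.
Others (A, B, C, E, F, H) are each worse than G on at least one objective.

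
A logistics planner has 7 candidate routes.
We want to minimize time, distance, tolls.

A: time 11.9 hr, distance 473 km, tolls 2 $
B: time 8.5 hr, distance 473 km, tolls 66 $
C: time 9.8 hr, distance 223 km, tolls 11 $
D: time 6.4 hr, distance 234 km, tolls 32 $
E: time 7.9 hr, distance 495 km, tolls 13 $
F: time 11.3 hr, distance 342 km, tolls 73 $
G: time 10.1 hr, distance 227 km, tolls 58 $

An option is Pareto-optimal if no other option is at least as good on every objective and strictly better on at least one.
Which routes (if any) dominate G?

C

C: time 9.8≤10.1, distance 223≤227, tolls 11≤58 — dominates G.
Others (A, B, D, E, F) are each worse than G on at least one objective.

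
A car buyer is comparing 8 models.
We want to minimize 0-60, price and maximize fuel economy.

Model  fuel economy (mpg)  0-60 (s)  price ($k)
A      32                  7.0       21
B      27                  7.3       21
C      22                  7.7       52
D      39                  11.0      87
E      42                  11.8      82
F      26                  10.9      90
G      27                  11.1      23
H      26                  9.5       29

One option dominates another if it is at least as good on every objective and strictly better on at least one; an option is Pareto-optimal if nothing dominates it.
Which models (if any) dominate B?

A: fuel economy 32≥27, 0-60 7.0≤7.3, price 21≤21 — dominates B.
Others (C, D, E, F, G, H) are each worse than B on at least one objective.

A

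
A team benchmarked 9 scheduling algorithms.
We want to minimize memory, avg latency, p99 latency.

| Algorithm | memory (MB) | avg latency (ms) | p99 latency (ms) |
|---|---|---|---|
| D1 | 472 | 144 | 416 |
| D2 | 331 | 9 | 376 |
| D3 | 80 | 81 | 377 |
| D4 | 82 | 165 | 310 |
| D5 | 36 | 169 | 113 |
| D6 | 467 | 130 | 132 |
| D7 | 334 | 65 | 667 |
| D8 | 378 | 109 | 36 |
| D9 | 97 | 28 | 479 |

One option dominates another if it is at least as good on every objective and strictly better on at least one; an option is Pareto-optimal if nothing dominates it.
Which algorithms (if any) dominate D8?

D1: worse on memory (472 vs 378).
D2: worse on p99 latency (376 vs 36).
D3: worse on p99 latency (377 vs 36).
D4: worse on avg latency (165 vs 109).
D5: worse on avg latency (169 vs 109).
D6: worse on memory (467 vs 378).
D7: worse on p99 latency (667 vs 36).
D9: worse on p99 latency (479 vs 36).
No option dominates D8.

none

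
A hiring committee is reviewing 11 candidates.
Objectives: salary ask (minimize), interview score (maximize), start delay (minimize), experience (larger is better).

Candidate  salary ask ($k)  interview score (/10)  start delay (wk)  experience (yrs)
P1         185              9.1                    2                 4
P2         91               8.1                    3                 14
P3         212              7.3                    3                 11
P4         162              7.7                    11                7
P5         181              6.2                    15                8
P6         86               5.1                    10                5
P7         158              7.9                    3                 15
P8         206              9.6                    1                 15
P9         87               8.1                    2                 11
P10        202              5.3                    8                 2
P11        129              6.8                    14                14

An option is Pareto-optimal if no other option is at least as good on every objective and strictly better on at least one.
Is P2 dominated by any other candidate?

No

P1: worse on salary ask (185 vs 91).
P3: worse on salary ask (212 vs 91).
P4: worse on salary ask (162 vs 91).
P5: worse on salary ask (181 vs 91).
P6: worse on interview score (5.1 vs 8.1).
P7: worse on salary ask (158 vs 91).
P8: worse on salary ask (206 vs 91).
P9: worse on experience (11 vs 14).
P10: worse on salary ask (202 vs 91).
P11: worse on salary ask (129 vs 91).
No option is at least as good as P2 on every objective and strictly better on one.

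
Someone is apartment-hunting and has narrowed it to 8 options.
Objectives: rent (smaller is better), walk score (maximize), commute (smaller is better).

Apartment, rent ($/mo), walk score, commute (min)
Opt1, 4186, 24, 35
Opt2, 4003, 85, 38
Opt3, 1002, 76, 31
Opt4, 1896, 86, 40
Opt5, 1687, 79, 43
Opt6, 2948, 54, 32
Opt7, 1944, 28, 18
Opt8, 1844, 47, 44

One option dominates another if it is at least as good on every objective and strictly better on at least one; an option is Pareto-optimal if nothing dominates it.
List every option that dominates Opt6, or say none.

Opt3

Opt3: rent 1002≤2948, walk score 76≥54, commute 31≤32 — dominates Opt6.
Others (Opt1, Opt2, Opt4, Opt5, Opt7, Opt8) are each worse than Opt6 on at least one objective.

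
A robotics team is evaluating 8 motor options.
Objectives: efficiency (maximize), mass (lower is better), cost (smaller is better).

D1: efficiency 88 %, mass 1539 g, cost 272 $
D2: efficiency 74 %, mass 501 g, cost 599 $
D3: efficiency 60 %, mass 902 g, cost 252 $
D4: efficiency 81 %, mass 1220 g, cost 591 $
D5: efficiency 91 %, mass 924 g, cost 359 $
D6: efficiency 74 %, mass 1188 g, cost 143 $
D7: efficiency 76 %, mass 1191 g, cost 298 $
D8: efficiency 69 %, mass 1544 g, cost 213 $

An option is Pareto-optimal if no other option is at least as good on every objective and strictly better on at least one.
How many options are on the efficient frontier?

D1: not dominated.
D2: not dominated (best mass).
D3: not dominated.
D4: dominated by D5 (efficiency 91≥81, mass 924≤1220, cost 359≤591).
D5: not dominated (best efficiency).
D6: not dominated (best cost).
D7: not dominated.
D8: dominated by D6 (efficiency 74≥69, mass 1188≤1544, cost 143≤213).
Pareto-optimal: D1, D2, D3, D5, D6, D7 → 6.

6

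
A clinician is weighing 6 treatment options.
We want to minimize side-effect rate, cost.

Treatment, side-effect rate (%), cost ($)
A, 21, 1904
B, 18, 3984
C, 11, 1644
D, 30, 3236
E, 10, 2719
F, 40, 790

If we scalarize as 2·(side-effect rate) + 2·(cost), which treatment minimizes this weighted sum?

F

A: 2·21 + 2·1904 = 3850
B: 2·18 + 2·3984 = 8004
C: 2·11 + 2·1644 = 3310
D: 2·30 + 2·3236 = 6532
E: 2·10 + 2·2719 = 5458
F: 2·40 + 2·790 = 1660
Lowest: F at 1660.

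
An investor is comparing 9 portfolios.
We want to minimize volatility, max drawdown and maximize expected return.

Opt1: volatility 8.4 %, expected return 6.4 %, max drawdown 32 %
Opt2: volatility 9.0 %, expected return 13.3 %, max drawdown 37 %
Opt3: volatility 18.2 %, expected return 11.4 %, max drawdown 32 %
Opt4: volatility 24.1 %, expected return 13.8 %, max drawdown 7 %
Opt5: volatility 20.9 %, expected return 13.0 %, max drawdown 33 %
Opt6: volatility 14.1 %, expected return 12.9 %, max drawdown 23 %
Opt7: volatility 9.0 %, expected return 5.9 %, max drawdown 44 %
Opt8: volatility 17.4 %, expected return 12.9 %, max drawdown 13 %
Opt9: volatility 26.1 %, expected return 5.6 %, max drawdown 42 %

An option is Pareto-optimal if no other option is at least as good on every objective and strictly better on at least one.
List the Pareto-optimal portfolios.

Opt1: not dominated (best volatility).
Opt2: not dominated.
Opt3: dominated by Opt6 (volatility 14.1≤18.2, expected return 12.9≥11.4, max drawdown 23≤32).
Opt4: not dominated (best expected return).
Opt5: not dominated.
Opt6: not dominated.
Opt7: dominated by Opt1 (volatility 8.4≤9.0, expected return 6.4≥5.9, max drawdown 32≤44).
Opt8: not dominated.
Opt9: dominated by Opt1 (volatility 8.4≤26.1, expected return 6.4≥5.6, max drawdown 32≤42).

Opt1, Opt2, Opt4, Opt5, Opt6, Opt8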